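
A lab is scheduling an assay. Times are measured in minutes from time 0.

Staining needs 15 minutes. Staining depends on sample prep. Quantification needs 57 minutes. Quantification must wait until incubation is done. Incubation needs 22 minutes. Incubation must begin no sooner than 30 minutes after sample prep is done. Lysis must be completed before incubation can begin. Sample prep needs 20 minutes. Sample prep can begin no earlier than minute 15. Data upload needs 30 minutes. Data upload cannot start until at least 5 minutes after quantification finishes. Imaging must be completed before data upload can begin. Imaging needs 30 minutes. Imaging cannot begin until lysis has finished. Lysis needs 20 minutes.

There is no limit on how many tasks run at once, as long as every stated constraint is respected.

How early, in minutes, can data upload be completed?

179

Lysis can start immediately at minute 0; it finishes at minute 20.
Imaging cannot begin until lysis (finishes minute 20). It runs from minute 20 to 20 + 30 = minute 50.
Sample prep waits on its own release at minute 15, so it starts at minute 15 and finishes at 15 + 20 = minute 35.
For incubation: sample prep (finishes minute 35, plus 30-minute gap → minute 65); lysis (finishes minute 20). Taking the maximum gives a start of minute 65, and it finishes at 65 + 22 = minute 87.
Quantification waits on incubation (finishes minute 87), so it starts at minute 87 and finishes at 87 + 57 = minute 144.
Data upload needs all of quantification (finishes minute 144, plus 5-minute gap → minute 149); imaging (finishes minute 50). That puts its earliest start at minute 149; it finishes at 149 + 30 = minute 179.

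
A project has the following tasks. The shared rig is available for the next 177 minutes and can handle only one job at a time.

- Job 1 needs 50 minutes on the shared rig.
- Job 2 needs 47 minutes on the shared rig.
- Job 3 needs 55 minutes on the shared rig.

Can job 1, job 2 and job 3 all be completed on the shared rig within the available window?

Running back to back, the jobs need 50 + 47 + 55 = 152 minutes on the shared rig.
Since 152 ≤ 177, they fit within the window.

Yes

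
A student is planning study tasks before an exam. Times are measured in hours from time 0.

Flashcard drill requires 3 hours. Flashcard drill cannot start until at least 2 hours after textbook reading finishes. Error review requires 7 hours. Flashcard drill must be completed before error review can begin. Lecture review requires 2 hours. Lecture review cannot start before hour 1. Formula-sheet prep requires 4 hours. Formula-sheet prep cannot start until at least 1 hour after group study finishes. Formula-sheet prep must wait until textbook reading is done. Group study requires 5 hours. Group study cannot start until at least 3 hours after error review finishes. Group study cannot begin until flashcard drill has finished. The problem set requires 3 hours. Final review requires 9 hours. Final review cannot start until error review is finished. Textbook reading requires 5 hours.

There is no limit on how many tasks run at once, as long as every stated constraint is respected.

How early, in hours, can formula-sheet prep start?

Textbook reading has no prerequisites, so it starts at hour 0 and finishes at hour 5.
Flashcard drill cannot begin until textbook reading (finishes hour 5, plus 2-hour gap → hour 7). It runs from hour 7 to 7 + 3 = hour 10.
After flashcard drill (finishes hour 10), error review can start at hour 10 and finishes at hour 17.
For group study: error review (finishes hour 17, plus 3-hour gap → hour 20); flashcard drill (finishes hour 10). Taking the maximum gives a start of hour 20, and it finishes at 20 + 5 = hour 25.
Formula-sheet prep waits on group study (finishes hour 25, plus 1-hour gap → hour 26); textbook reading (finishes hour 5). The latest of these is hour 26, which is the earliest formula-sheet prep can start.

26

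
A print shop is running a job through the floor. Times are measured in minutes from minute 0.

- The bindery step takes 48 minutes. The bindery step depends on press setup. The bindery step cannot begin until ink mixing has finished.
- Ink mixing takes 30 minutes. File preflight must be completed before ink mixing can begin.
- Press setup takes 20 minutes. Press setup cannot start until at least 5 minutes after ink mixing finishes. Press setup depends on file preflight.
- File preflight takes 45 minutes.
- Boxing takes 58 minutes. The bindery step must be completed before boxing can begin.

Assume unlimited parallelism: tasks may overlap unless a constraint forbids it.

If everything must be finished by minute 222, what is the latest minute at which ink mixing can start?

To finish by minute 222, boxing (duration 58) must start no later than minute 164.
The bindery step has to be done before boxing (must start by minute 164). That means finishing by minute 164, i.e. starting by 164 − 48 = minute 116.
Since the bindery step (must start by minute 116) depends on it, press setup must finish by minute 116. Backing off its 20-minute duration gives a latest start of minute 96.
Ink mixing has several dependents: press setup (must start by minute 96, minus 5-minute gap → minute 91); the bindery step (must start by minute 116). The earliest of those limits is minute 91, so ink mixing must start by 91 − 30 = minute 61.

61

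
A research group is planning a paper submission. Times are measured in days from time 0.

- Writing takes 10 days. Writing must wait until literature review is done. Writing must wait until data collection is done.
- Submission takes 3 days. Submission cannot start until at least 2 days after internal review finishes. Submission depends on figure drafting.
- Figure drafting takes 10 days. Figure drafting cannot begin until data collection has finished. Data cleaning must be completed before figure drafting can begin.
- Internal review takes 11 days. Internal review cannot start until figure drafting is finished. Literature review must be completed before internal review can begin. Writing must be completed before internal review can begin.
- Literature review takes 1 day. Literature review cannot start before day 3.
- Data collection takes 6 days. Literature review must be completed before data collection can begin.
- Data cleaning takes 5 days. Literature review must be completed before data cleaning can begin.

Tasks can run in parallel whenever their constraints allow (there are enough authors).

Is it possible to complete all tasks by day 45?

Yes

After its own release at day 3, literature review can start at day 3 and finishes at day 4.
Data cleaning waits on literature review (finishes day 4), so it starts at day 4 and finishes at 4 + 5 = day 9.
After literature review (finishes day 4), data collection can start at day 4 and finishes at day 10.
Writing has to wait for literature review (finishes day 4); data collection (finishes day 10). The latest of these is day 10, so writing runs day 10 to 10 + 10 = day 20.
For figure drafting: data collection (finishes day 10); data cleaning (finishes day 9). Taking the maximum gives a start of day 10, and it finishes at 10 + 10 = day 20.
Internal review cannot start until figure drafting (finishes day 20); literature review (finishes day 4); writing (finishes day 20). The controlling bound is day 20, so internal review finishes at 20 + 11 = day 31.
Submission cannot start until internal review (finishes day 31, plus 2-day gap → day 33); figure drafting (finishes day 20). The controlling bound is day 33, so submission finishes at 33 + 3 = day 36.
Every task is finished by day 36, which is no later than the deadline of 45, so the schedule is feasible.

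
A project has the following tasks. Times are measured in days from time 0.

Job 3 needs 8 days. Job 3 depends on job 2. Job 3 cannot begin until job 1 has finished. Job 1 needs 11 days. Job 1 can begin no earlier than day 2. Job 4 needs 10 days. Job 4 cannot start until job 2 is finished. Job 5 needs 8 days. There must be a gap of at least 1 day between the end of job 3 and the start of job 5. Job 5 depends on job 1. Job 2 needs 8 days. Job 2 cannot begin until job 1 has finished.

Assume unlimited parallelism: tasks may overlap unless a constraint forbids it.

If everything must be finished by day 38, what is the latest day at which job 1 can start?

2

Job 5 must finish by day 38; it takes 8 days, so it must start by 38 − 8 = day 30.
Job 3 feeds into job 5 (must start by day 30, minus 1-day gap → day 29); so job 3 must finish by day 29 and therefore start by day 21.
Job 4 must finish by day 38; it takes 10 days, so it must start by 38 − 10 = day 28.
Job 2 has several dependents: job 3 (must start by day 21); job 4 (must start by day 28). The earliest of those limits is day 21, so job 2 must start by 21 − 8 = day 13.
Job 1 has several dependents: job 2 (must start by day 13); job 3 (must start by day 21); job 5 (must start by day 30). The earliest of those limits is day 13, so job 1 must start by 13 − 11 = day 2.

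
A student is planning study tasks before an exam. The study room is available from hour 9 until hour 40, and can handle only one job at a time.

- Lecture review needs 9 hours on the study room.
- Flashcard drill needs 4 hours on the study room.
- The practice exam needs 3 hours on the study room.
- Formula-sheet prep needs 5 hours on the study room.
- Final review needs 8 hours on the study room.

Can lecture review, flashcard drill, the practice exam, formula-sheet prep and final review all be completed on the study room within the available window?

The study room window is 40 − 9 = 31 hours.
Running back to back, the jobs need 9 + 4 + 3 + 5 + 8 = 29 hours on the study room.
Since 29 ≤ 31, they fit within the window.

Yes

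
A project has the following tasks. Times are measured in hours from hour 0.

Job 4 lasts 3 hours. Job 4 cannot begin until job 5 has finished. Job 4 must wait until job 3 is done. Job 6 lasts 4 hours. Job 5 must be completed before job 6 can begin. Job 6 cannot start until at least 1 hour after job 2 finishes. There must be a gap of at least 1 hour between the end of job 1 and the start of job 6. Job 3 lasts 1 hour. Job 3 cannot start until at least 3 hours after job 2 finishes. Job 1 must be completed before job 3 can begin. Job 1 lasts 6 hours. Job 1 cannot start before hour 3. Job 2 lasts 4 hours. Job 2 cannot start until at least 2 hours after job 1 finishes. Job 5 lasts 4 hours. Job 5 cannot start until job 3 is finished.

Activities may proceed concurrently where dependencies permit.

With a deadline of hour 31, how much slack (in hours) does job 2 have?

4

Job 1 cannot begin until its own release at hour 3. It runs from hour 3 to 3 + 6 = hour 9.
Job 2 waits on job 1 (finishes hour 9, plus 2-hour gap → hour 11), so it starts at hour 11 and finishes at 11 + 4 = hour 15.

Working backward from the deadline:
To finish by hour 31, job 4 (duration 3) must start no later than hour 28.
Nothing follows job 6; the deadline of hour 31 is its only limit. It must start by 31 − 4 = hour 27.
Job 5 feeds job 4 (must start by hour 28); job 6 (must start by hour 27). Taking the minimum, job 5 must finish by hour 27 and start by 27 − 4 = hour 23.
Job 3 feeds job 4 (must start by hour 28); job 5 (must start by hour 23). Taking the minimum, job 3 must finish by hour 23 and start by 23 − 1 = hour 22.
Job 2 feeds job 3 (must start by hour 22, minus 3-hour gap → hour 19); job 6 (must start by hour 27, minus 1-hour gap → hour 26). Taking the minimum, job 2 must finish by hour 19 and start by 19 − 4 = hour 15.
So job 2 can start as early as hour 11 and as late as hour 15, giving 15 − 11 = 4 hours of slack.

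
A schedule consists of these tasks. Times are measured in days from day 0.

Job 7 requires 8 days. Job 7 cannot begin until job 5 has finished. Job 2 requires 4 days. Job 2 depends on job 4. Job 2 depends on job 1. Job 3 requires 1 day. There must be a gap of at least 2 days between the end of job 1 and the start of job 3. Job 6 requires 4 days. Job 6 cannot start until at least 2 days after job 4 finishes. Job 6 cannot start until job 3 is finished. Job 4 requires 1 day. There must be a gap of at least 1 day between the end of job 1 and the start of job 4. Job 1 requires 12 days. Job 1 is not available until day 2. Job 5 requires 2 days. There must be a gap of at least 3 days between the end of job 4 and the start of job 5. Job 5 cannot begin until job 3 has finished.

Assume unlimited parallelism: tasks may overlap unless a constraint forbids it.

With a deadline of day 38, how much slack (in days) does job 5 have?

Job 1 cannot begin until its own release at day 2. It runs from day 2 to 2 + 12 = day 14.
After job 1 (finishes day 14, plus 1-day gap → day 15), job 4 can start at day 15 and finishes at day 16.
Job 3 waits on job 1 (finishes day 14, plus 2-day gap → day 16), so it starts at day 16 and finishes at 16 + 1 = day 17.
For job 5: job 4 (finishes day 16, plus 3-day gap → day 19); job 3 (finishes day 17). Taking the maximum gives a start of day 19, and it finishes at 19 + 2 = day 21.

Working backward from the deadline:
Nothing follows job 7; the deadline of day 38 is its only limit. It must start by 38 − 8 = day 30.
Job 5 must finish before job 7 (must start by day 30). With a 2-day duration, job 5 must start by 30 − 2 = day 28.
So job 5 can start as early as day 19 and as late as day 28, giving 28 − 19 = 9 days of slack.

9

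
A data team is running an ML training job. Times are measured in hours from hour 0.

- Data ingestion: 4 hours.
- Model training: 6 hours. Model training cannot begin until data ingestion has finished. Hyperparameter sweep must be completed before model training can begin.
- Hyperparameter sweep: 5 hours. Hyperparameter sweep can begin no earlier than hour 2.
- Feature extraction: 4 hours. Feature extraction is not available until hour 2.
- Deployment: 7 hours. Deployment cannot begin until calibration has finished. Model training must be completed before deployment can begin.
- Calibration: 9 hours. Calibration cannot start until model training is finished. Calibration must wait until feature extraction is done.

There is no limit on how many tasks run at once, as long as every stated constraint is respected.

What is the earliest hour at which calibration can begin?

Hyperparameter sweep cannot begin until its own release at hour 2. It runs from hour 2 to 2 + 5 = hour 7.
After its own release at hour 2, feature extraction can start at hour 2 and finishes at hour 6.
Nothing blocks data ingestion, so it runs from hour 0 to hour 4.
Model training cannot start until data ingestion (finishes hour 4); hyperparameter sweep (finishes hour 7). The controlling bound is hour 7, so model training finishes at 7 + 6 = hour 13.
Calibration waits on model training (finishes hour 13); feature extraction (finishes hour 6). The latest of these is hour 13, which is the earliest calibration can start.

13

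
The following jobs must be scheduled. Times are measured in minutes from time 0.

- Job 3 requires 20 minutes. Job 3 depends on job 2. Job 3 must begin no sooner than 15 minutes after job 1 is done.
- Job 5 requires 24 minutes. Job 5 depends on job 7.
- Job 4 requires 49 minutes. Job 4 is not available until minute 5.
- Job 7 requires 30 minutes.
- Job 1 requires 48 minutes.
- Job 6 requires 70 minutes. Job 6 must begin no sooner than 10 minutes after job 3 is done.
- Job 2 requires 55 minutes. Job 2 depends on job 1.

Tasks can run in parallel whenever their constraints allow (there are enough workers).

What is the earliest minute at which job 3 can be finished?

Job 1 has no prerequisites, so it starts at minute 0 and finishes at minute 48.
Job 2 waits on job 1 (finishes minute 48), so it starts at minute 48 and finishes at 48 + 55 = minute 103.
Job 3 needs all of job 2 (finishes minute 103); job 1 (finishes minute 48, plus 15-minute gap → minute 63). That puts its earliest start at minute 103; it finishes at 103 + 20 = minute 123.

123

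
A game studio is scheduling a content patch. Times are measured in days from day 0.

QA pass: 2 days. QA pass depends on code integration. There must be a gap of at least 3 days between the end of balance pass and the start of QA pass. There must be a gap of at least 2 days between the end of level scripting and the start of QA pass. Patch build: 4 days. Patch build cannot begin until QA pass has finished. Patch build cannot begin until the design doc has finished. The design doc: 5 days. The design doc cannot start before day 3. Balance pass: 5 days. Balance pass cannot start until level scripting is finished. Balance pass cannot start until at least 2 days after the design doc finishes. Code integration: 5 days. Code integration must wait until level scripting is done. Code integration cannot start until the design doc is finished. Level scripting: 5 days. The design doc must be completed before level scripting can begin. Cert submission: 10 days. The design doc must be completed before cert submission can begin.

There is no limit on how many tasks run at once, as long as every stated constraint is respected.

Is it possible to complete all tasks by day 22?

No

The design doc waits on its own release at day 3, so it starts at day 3 and finishes at 3 + 5 = day 8.
Cert submission waits on the design doc (finishes day 8), so it starts at day 8 and finishes at 8 + 10 = day 18.
After the design doc (finishes day 8), level scripting can start at day 8 and finishes at day 13.
Balance pass has to wait for level scripting (finishes day 13); the design doc (finishes day 8, plus 2-day gap → day 10). The latest of these is day 13, so balance pass runs day 13 to 13 + 5 = day 18.
Code integration needs all of level scripting (finishes day 13); the design doc (finishes day 8). That puts its earliest start at day 13; it finishes at 13 + 5 = day 18.
QA pass has to wait for code integration (finishes day 18); balance pass (finishes day 18, plus 3-day gap → day 21); level scripting (finishes day 13, plus 2-day gap → day 15). The latest of these is day 21, so QA pass runs day 21 to 21 + 2 = day 23.
For patch build: QA pass (finishes day 23); the design doc (finishes day 8). Taking the maximum gives a start of day 23, and it finishes at 23 + 4 = day 27.
The earliest everything can be done is day 27, which is after the deadline of 22, so it is not possible.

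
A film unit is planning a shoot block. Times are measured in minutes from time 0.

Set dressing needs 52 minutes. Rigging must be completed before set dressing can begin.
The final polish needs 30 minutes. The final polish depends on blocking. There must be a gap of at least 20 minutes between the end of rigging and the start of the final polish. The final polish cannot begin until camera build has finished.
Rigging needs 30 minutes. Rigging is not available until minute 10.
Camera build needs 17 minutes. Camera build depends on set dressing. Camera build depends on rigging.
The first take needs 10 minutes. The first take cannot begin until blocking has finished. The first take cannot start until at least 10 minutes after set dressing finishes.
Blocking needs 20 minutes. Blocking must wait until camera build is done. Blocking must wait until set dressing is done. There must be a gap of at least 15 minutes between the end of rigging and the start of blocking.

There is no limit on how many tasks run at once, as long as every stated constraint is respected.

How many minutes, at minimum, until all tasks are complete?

Rigging cannot begin until its own release at minute 10. It runs from minute 10 to 10 + 30 = minute 40.
Set dressing waits on rigging (finishes minute 40), so it starts at minute 40 and finishes at 40 + 52 = minute 92.
Camera build needs all of set dressing (finishes minute 92); rigging (finishes minute 40). That puts its earliest start at minute 92; it finishes at 92 + 17 = minute 109.
For blocking: camera build (finishes minute 109); set dressing (finishes minute 92); rigging (finishes minute 40, plus 15-minute gap → minute 55). Taking the maximum gives a start of minute 109, and it finishes at 109 + 20 = minute 129.
The first take needs all of blocking (finishes minute 129); set dressing (finishes minute 92, plus 10-minute gap → minute 102). That puts its earliest start at minute 129; it finishes at 129 + 10 = minute 139.
For the final polish: blocking (finishes minute 129); rigging (finishes minute 40, plus 20-minute gap → minute 60); camera build (finishes minute 109). Taking the maximum gives a start of minute 129, and it finishes at 129 + 30 = minute 159.
All tasks are finished once the last one completes. Finish times: Rigging at 40, Set dressing at 92, Camera build at 109, Blocking at 129, The final polish at 159, The first take at 139. The latest is minute 159.

159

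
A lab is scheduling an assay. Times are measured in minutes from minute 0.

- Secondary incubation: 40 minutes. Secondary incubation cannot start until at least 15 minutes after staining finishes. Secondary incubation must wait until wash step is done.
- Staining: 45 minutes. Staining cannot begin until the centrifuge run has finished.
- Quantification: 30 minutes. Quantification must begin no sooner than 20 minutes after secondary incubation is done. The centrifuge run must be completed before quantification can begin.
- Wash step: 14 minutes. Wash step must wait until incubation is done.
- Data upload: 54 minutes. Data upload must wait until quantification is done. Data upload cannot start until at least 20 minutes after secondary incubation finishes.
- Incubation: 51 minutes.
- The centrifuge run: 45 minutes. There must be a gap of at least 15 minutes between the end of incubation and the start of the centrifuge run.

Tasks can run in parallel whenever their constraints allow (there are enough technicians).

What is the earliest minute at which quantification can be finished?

Nothing blocks incubation, so it runs from minute 0 to minute 51.
Wash step cannot begin until incubation (finishes minute 51). It runs from minute 51 to 51 + 14 = minute 65.
The centrifuge run waits on incubation (finishes minute 51, plus 15-minute gap → minute 66), so it starts at minute 66 and finishes at 66 + 45 = minute 111.
Staining cannot begin until the centrifuge run (finishes minute 111). It runs from minute 111 to 111 + 45 = minute 156.
For secondary incubation: staining (finishes minute 156, plus 15-minute gap → minute 171); wash step (finishes minute 65). Taking the maximum gives a start of minute 171, and it finishes at 171 + 40 = minute 211.
Quantification needs all of secondary incubation (finishes minute 211, plus 20-minute gap → minute 231); the centrifuge run (finishes minute 111). That puts its earliest start at minute 231; it finishes at 231 + 30 = minute 261.

261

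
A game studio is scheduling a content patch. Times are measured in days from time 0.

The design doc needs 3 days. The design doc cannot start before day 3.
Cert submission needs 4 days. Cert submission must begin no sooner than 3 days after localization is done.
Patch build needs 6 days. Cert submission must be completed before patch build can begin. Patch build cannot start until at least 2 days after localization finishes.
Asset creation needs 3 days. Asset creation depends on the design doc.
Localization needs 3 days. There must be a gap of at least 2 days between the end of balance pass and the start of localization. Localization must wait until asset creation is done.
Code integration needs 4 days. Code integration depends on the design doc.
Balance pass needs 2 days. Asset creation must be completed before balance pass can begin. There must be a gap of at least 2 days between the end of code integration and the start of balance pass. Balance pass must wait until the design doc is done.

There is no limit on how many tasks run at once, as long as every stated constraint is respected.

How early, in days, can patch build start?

The design doc cannot begin until its own release at day 3. It runs from day 3 to 3 + 3 = day 6.
After the design doc (finishes day 6), code integration can start at day 6 and finishes at day 10.
After the design doc (finishes day 6), asset creation can start at day 6 and finishes at day 9.
For balance pass: asset creation (finishes day 9); code integration (finishes day 10, plus 2-day gap → day 12); the design doc (finishes day 6). Taking the maximum gives a start of day 12, and it finishes at 12 + 2 = day 14.
For localization: balance pass (finishes day 14, plus 2-day gap → day 16); asset creation (finishes day 9). Taking the maximum gives a start of day 16, and it finishes at 16 + 3 = day 19.
Cert submission cannot begin until localization (finishes day 19, plus 3-day gap → day 22). It runs from day 22 to 22 + 4 = day 26.
Patch build waits on cert submission (finishes day 26); localization (finishes day 19, plus 2-day gap → day 21). The latest of these is day 26, which is the earliest patch build can start.

26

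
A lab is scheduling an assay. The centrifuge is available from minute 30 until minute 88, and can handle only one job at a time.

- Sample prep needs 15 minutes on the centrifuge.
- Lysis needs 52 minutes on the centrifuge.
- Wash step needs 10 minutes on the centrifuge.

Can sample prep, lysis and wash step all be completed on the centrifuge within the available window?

The centrifuge window is 88 − 30 = 58 minutes.
Running back to back, the jobs need 15 + 52 + 10 = 77 minutes on the centrifuge.
Since 77 > 58, they cannot all fit.

No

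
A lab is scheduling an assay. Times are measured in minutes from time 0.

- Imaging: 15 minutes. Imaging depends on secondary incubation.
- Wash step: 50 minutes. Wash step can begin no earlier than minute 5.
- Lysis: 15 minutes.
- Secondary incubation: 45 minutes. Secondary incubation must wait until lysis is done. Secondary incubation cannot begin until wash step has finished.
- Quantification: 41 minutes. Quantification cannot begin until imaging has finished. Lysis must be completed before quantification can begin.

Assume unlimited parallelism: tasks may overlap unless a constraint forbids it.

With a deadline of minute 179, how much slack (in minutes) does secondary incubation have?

23

Wash step waits on its own release at minute 5, so it starts at minute 5 and finishes at 5 + 50 = minute 55.
Nothing blocks lysis, so it runs from minute 0 to minute 15.
Secondary incubation has to wait for lysis (finishes minute 15); wash step (finishes minute 55). The latest of these is minute 55, so secondary incubation runs minute 55 to 55 + 45 = minute 100.

Working backward from the deadline:
Quantification must finish by minute 179; it takes 41 minutes, so it must start by 179 − 41 = minute 138.
Imaging must finish before quantification (must start by minute 138). With a 15-minute duration, imaging must start by 138 − 15 = minute 123.
Secondary incubation feeds into imaging (must start by minute 123); so secondary incubation must finish by minute 123 and therefore start by minute 78.
So secondary incubation can start as early as minute 55 and as late as minute 78, giving 78 − 55 = 23 minutes of slack.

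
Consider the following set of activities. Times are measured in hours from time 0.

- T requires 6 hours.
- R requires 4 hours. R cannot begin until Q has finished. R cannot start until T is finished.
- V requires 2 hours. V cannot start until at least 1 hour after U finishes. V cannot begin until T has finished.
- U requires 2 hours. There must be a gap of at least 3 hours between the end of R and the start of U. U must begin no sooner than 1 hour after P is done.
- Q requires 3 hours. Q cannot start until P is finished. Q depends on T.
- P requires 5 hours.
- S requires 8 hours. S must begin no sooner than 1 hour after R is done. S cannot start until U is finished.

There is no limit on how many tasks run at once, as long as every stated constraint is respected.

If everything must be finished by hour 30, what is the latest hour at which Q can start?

10

S must finish by hour 30; it takes 8 hours, so it must start by 30 − 8 = hour 22.
Nothing follows V; the deadline of hour 30 is its only limit. It must start by 30 − 2 = hour 28.
U has several dependents: S (must start by hour 22); V (must start by hour 28, minus 1-hour gap → hour 27). The earliest of those limits is hour 22, so U must start by 22 − 2 = hour 20.
R has several dependents: S (must start by hour 22, minus 1-hour gap → hour 21); U (must start by hour 20, minus 3-hour gap → hour 17). The earliest of those limits is hour 17, so R must start by 17 − 4 = hour 13.
Q must finish before R (must start by hour 13). With a 3-hour duration, Q must start by 13 − 3 = hour 10.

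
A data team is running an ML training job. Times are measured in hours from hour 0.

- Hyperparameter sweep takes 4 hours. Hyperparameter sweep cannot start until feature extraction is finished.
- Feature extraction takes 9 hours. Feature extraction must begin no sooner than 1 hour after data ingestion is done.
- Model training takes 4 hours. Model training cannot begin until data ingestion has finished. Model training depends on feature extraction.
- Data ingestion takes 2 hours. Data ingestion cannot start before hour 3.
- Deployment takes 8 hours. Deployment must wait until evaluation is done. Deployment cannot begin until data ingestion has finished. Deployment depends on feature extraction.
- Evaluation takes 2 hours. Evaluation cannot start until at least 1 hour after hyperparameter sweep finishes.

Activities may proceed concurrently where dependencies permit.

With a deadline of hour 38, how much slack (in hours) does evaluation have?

After its own release at hour 3, data ingestion can start at hour 3 and finishes at hour 5.
Feature extraction cannot begin until data ingestion (finishes hour 5, plus 1-hour gap → hour 6). It runs from hour 6 to 6 + 9 = hour 15.
Hyperparameter sweep waits on feature extraction (finishes hour 15), so it starts at hour 15 and finishes at 15 + 4 = hour 19.
Evaluation waits on hyperparameter sweep (finishes hour 19, plus 1-hour gap → hour 20), so it starts at hour 20 and finishes at 20 + 2 = hour 22.

Working backward from the deadline:
Deployment must finish by hour 38; it takes 8 hours, so it must start by 38 − 8 = hour 30.
Since deployment (must start by hour 30) depends on it, evaluation must finish by hour 30. Backing off its 2-hour duration gives a latest start of hour 28.
So evaluation can start as early as hour 20 and as late as hour 28, giving 28 − 20 = 8 hours of slack.

8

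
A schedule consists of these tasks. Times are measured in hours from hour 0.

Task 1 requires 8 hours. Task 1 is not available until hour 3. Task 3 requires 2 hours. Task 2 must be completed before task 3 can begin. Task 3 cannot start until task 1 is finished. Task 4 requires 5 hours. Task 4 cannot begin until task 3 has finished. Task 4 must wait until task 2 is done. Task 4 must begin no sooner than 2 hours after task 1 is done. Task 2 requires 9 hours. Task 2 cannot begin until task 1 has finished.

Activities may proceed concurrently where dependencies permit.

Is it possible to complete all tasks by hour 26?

No

After its own release at hour 3, task 1 can start at hour 3 and finishes at hour 11.
After task 1 (finishes hour 11), task 2 can start at hour 11 and finishes at hour 20.
For task 3: task 2 (finishes hour 20); task 1 (finishes hour 11). Taking the maximum gives a start of hour 20, and it finishes at 20 + 2 = hour 22.
Task 4 needs all of task 3 (finishes hour 22); task 2 (finishes hour 20); task 1 (finishes hour 11, plus 2-hour gap → hour 13). That puts its earliest start at hour 22; it finishes at 22 + 5 = hour 27.
The earliest everything can be done is hour 27, which is after the deadline of 26, so it is not possible.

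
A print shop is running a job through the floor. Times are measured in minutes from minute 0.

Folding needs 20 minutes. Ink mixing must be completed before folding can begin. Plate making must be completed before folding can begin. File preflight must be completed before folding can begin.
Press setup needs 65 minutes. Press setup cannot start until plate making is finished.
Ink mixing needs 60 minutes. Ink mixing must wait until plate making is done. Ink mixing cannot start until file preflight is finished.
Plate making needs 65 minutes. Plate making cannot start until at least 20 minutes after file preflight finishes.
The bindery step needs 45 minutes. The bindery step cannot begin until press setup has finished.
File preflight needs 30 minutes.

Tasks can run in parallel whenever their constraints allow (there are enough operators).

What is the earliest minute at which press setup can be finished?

Nothing blocks file preflight, so it runs from minute 0 to minute 30.
After file preflight (finishes minute 30, plus 20-minute gap → minute 50), plate making can start at minute 50 and finishes at minute 115.
After plate making (finishes minute 115), press setup can start at minute 115 and finishes at minute 180.

180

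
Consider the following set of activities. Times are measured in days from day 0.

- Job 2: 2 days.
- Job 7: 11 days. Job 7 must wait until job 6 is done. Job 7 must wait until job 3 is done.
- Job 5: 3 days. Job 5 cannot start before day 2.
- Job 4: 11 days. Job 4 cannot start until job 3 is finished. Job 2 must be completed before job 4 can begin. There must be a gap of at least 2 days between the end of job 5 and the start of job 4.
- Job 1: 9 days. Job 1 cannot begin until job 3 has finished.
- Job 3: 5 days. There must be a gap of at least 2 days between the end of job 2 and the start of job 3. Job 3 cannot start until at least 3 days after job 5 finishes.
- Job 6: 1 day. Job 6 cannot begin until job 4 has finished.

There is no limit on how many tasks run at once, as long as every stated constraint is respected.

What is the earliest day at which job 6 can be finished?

Job 5 cannot begin until its own release at day 2. It runs from day 2 to 2 + 3 = day 5.
Job 2 has no prerequisites, so it starts at day 0 and finishes at day 2.
Job 3 cannot start until job 2 (finishes day 2, plus 2-day gap → day 4); job 5 (finishes day 5, plus 3-day gap → day 8). The controlling bound is day 8, so job 3 finishes at 8 + 5 = day 13.
Job 4 cannot start until job 3 (finishes day 13); job 2 (finishes day 2); job 5 (finishes day 5, plus 2-day gap → day 7). The controlling bound is day 13, so job 4 finishes at 13 + 11 = day 24.
After job 4 (finishes day 24), job 6 can start at day 24 and finishes at day 25.

25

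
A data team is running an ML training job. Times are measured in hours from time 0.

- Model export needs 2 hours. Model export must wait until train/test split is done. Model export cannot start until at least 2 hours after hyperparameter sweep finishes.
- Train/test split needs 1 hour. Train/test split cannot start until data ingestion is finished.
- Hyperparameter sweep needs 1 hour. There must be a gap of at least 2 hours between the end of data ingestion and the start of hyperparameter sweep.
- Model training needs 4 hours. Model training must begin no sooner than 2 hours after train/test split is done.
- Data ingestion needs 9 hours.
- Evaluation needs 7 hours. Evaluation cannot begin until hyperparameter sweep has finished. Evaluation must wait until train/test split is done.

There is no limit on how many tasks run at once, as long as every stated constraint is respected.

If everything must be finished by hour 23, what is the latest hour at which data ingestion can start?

4

To finish by hour 23, model training (duration 4) must start no later than hour 19.
Evaluation must finish by hour 23; it takes 7 hours, so it must start by 23 − 7 = hour 16.
To finish by hour 23, model export (duration 2) must start no later than hour 21.
For train/test split: model training (must start by hour 19, minus 2-hour gap → hour 17); evaluation (must start by hour 16); model export (must start by hour 21). The most restrictive is hour 16; with a 1-hour duration, train/test split must start by hour 15.
Hyperparameter sweep must finish in time for evaluation (must start by hour 16); model export (must start by hour 21, minus 2-hour gap → hour 19). The tightest is hour 16, so hyperparameter sweep must start by 16 − 1 = hour 15.
Data ingestion must finish in time for train/test split (must start by hour 15); hyperparameter sweep (must start by hour 15, minus 2-hour gap → hour 13). The tightest is hour 13, so data ingestion must start by 13 − 9 = hour 4.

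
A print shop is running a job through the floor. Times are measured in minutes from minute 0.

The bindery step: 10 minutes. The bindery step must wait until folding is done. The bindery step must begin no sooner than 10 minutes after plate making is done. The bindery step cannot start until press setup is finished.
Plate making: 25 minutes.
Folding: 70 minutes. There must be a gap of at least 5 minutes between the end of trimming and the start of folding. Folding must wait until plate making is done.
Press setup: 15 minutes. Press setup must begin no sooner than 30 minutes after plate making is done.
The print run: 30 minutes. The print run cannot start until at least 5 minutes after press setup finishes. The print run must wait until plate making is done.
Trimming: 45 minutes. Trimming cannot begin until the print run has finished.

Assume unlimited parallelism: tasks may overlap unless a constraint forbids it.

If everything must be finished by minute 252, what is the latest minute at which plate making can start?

17

The bindery step has no dependents, so it just needs to finish by minute 252. Starting by 252 − 10 = minute 242 achieves that.
Since the bindery step (must start by minute 242) depends on it, folding must finish by minute 242. Backing off its 70-minute duration gives a latest start of minute 172.
Trimming feeds into folding (must start by minute 172, minus 5-minute gap → minute 167); so trimming must finish by minute 167 and therefore start by minute 122.
The print run must finish before trimming (must start by minute 122). With a 30-minute duration, the print run must start by 122 − 30 = minute 92.
Press setup has several dependents: the print run (must start by minute 92, minus 5-minute gap → minute 87); the bindery step (must start by minute 242). The earliest of those limits is minute 87, so press setup must start by 87 − 15 = minute 72.
For plate making: press setup (must start by minute 72, minus 30-minute gap → minute 42); the print run (must start by minute 92); folding (must start by minute 172); the bindery step (must start by minute 242, minus 10-minute gap → minute 232). The most restrictive is minute 42; with a 25-minute duration, plate making must start by minute 17.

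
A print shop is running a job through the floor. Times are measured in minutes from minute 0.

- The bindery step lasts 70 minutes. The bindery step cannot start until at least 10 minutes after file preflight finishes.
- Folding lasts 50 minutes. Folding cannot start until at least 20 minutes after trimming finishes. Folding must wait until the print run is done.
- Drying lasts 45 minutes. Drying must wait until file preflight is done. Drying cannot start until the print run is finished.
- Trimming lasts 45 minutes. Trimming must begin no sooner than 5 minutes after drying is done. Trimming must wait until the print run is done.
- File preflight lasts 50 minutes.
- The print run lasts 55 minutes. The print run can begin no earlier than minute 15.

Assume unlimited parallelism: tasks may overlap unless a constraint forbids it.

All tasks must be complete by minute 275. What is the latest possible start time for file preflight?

Folding must finish by minute 275; it takes 50 minutes, so it must start by 275 − 50 = minute 225.
Since folding (must start by minute 225, minus 20-minute gap → minute 205) depends on it, trimming must finish by minute 205. Backing off its 45-minute duration gives a latest start of minute 160.
Since trimming (must start by minute 160, minus 5-minute gap → minute 155) depends on it, drying must finish by minute 155. Backing off its 45-minute duration gives a latest start of minute 110.
To finish by minute 275, the bindery step (duration 70) must start no later than minute 205.
File preflight has several dependents: drying (must start by minute 110); the bindery step (must start by minute 205, minus 10-minute gap → minute 195). The earliest of those limits is minute 110, so file preflight must start by 110 − 50 = minute 60.

60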